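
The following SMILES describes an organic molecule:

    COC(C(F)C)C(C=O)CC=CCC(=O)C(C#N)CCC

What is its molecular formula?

Walk through each heavy atom and fill implicit hydrogens from standard valence (C 4, N 3, O 2, S 2, halogen 1):
  atom 1: C, bond orders sum to 1 (valence 4) → 3 H
  atom 2: O, bond orders sum to 2 (valence 2) → 0 H
  atom 3: C, bond orders sum to 3 (valence 4) → 1 H
  atom 4: C, bond orders sum to 3 (valence 4) → 1 H
  atom 5: F (halogen, monovalent) → 0 H
  atom 6: C, bond orders sum to 1 (valence 4) → 3 H
  atom 7: C, bond orders sum to 3 (valence 4) → 1 H
  atom 8: C, bond orders sum to 3 (valence 4) → 1 H
  atom 9: O, bond orders sum to 2 (valence 2) → 0 H
  atom 10: C, bond orders sum to 2 (valence 4) → 2 H
  atom 11: C, bond orders sum to 3 (valence 4) → 1 H
  atom 12: C, bond orders sum to 3 (valence 4) → 1 H
  atom 13: C, bond orders sum to 2 (valence 4) → 2 H
  atom 14: C, bond orders sum to 4 (valence 4) → 0 H
  atom 15: O, bond orders sum to 2 (valence 2) → 0 H
  atom 16: C, bond orders sum to 3 (valence 4) → 1 H
  atom 17: C, bond orders sum to 4 (valence 4) → 0 H
  atom 18: N, bond orders sum to 3 (valence 3) → 0 H
  atom 19: C, bond orders sum to 2 (valence 4) → 2 H
  atom 20: C, bond orders sum to 2 (valence 4) → 2 H
  atom 21: C, bond orders sum to 1 (valence 4) → 3 H
Totals → C:16, H:24, F:1, N:1, O:3.

C16H24FNO3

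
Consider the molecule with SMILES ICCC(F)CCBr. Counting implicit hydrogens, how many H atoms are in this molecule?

9

Walk through each heavy atom and fill implicit hydrogens from standard valence (C 4, N 3, O 2, S 2, halogen 1):
  atom 1: I (halogen, monovalent) → 0 H
  atom 2: C, bond orders sum to 2 (valence 4) → 2 H
  atom 3: C, bond orders sum to 2 (valence 4) → 2 H
  atom 4: C, bond orders sum to 3 (valence 4) → 1 H
  atom 5: F (halogen, monovalent) → 0 H
  atom 6: C, bond orders sum to 2 (valence 4) → 2 H
  atom 7: C, bond orders sum to 2 (valence 4) → 2 H
  atom 8: Br (halogen, monovalent) → 0 H
Total hydrogens: 9.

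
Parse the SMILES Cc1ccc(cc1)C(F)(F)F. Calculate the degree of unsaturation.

4

Molecular formula: C8H7F3.
DoU = (2C + 2 + N − H − X) / 2, where X is the halogen count and O/S are ignored.
    = (2·8 + 2 + 0 − 7 − 3) / 2 = 8 / 2 = 4.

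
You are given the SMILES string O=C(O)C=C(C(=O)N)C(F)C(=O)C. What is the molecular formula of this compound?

C7H8FNO4

Walk through each heavy atom and fill implicit hydrogens from standard valence (C 4, N 3, O 2, S 2, halogen 1):
  atom 1: O, bond orders sum to 2 (valence 2) → 0 H
  atom 2: C, bond orders sum to 4 (valence 4) → 0 H
  atom 3: O, bond orders sum to 1 (valence 2) → 1 H
  atom 4: C, bond orders sum to 3 (valence 4) → 1 H
  atom 5: C, bond orders sum to 4 (valence 4) → 0 H
  atom 6: C, bond orders sum to 4 (valence 4) → 0 H
  atom 7: O, bond orders sum to 2 (valence 2) → 0 H
  atom 8: N, bond orders sum to 1 (valence 3) → 2 H
  atom 9: C, bond orders sum to 3 (valence 4) → 1 H
  atom 10: F (halogen, monovalent) → 0 H
  atom 11: C, bond orders sum to 4 (valence 4) → 0 H
  atom 12: O, bond orders sum to 2 (valence 2) → 0 H
  atom 13: C, bond orders sum to 1 (valence 4) → 3 H
Totals → C:7, H:8, F:1, N:1, O:4.
In Hill order: C7H8FNO4.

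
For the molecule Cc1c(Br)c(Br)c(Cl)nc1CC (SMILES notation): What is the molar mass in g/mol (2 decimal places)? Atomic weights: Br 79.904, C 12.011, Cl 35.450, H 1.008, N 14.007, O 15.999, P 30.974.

313.42 g/mol

First, the molecular formula is C8H8Br2ClN (counting implicit H from valence).
  Br: 2 × 79.904 = 159.808
  C: 8 × 12.011 = 96.088
  Cl: 1 × 35.450 = 35.450
  H: 8 × 1.008 = 8.064
  N: 1 × 14.007 = 14.007
Sum: 2×79.904 + 8×12.011 + 1×35.450 + 8×1.008 + 1×14.007 = 313.417 → 313.42 g/mol.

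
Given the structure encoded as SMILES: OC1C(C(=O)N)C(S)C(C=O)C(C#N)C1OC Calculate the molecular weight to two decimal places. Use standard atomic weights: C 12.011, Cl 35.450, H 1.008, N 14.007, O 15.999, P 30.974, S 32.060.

258.29 g/mol

First, the molecular formula is C10H14N2O4S (counting implicit H from valence).
  C: 10 × 12.011 = 120.110
  H: 14 × 1.008 = 14.112
  N: 2 × 14.007 = 28.014
  O: 4 × 15.999 = 63.996
  S: 1 × 32.060 = 32.060
Sum: 10×12.011 + 14×1.008 + 2×14.007 + 4×15.999 + 1×32.060 = 258.292 → 258.29 g/mol.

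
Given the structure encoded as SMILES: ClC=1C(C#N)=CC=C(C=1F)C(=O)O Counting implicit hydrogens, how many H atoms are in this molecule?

Walk through each heavy atom and fill implicit hydrogens from standard valence (C 4, N 3, O 2, S 2, halogen 1):
  atom 1: Cl (halogen, monovalent) → 0 H
  atom 2: C, bond orders sum to 4 (valence 4) → 0 H
  atom 3: C, bond orders sum to 4 (valence 4) → 0 H
  atom 4: C, bond orders sum to 4 (valence 4) → 0 H
  atom 5: N, bond orders sum to 3 (valence 3) → 0 H
  atom 6: C, bond orders sum to 3 (valence 4) → 1 H
  atom 7: C, bond orders sum to 3 (valence 4) → 1 H
  atom 8: C, bond orders sum to 4 (valence 4) → 0 H
  atom 9: C, bond orders sum to 4 (valence 4) → 0 H
  atom 10: F (halogen, monovalent) → 0 H
  atom 11: C, bond orders sum to 4 (valence 4) → 0 H
  atom 12: O, bond orders sum to 2 (valence 2) → 0 H
  atom 13: O, bond orders sum to 1 (valence 2) → 1 H
Total hydrogens: 3.

3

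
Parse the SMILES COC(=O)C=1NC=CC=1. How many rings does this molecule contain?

1

In SMILES, each pair of matching ring-closure digits denotes one ring-closing bond; the number of such bonds equals the number of independent rings.
Ring-closure bonds here: 1.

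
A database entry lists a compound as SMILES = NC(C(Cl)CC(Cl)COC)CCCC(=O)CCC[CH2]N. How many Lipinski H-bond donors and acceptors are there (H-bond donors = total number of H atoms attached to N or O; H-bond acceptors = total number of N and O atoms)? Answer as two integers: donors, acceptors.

4, 4

Donors: find every N or O and count the H atoms it carries.
  atom 1 (N): bond orders sum to 1 → 2 H
  atom 9 (O): bond orders sum to 2 → 0 H
  atom 15 (O): bond orders sum to 2 → 0 H
  atom 20 (N): bond orders sum to 1 → 2 H
Lipinski HBD = 4.
Acceptors: N atoms = 2, O atoms = 2 → HBA = 4.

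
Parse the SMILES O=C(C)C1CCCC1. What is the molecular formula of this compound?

Walk through each heavy atom and fill implicit hydrogens from standard valence (C 4, N 3, O 2, S 2, halogen 1):
  atom 1: O, bond orders sum to 2 (valence 2) → 0 H
  atom 2: C, bond orders sum to 4 (valence 4) → 0 H
  atom 3: C, bond orders sum to 1 (valence 4) → 3 H
  atom 4: C, bond orders sum to 3 (valence 4) → 1 H
  atom 5: C, bond orders sum to 2 (valence 4) → 2 H
  atom 6: C, bond orders sum to 2 (valence 4) → 2 H
  atom 7: C, bond orders sum to 2 (valence 4) → 2 H
  atom 8: C, bond orders sum to 2 (valence 4) → 2 H
Totals → C:7, H:12, O:1.

C7H12O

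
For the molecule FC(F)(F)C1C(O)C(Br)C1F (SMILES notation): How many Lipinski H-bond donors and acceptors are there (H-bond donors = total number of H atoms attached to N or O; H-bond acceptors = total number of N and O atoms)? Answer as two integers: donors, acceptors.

1, 1

Donors: find every N or O and count the H atoms it carries.
  atom 7 (O): bond orders sum to 1 → 1 H
Lipinski HBD = 1.
Acceptors: N atoms = 0, O atoms = 1 → HBA = 1.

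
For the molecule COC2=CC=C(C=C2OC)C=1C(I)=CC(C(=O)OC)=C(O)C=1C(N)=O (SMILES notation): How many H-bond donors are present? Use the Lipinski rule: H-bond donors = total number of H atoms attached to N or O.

3

Donors: find every N or O and count the H atoms it carries.
  atom 2 (O): bond orders sum to 2 → 0 H
  atom 9 (O): bond orders sum to 2 → 0 H
  atom 17 (O): bond orders sum to 2 → 0 H
  atom 18 (O): bond orders sum to 2 → 0 H
  atom 21 (O): bond orders sum to 1 → 1 H
  atom 24 (N): bond orders sum to 1 → 2 H
  atom 25 (O): bond orders sum to 2 → 0 H
Lipinski HBD = 3.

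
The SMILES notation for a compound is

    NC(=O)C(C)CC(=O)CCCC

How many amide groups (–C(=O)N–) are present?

The amide motif appears at heavy-atom position 2 in the SMILES.
Other groups present: 1 ketone.
Amide count: 1.

1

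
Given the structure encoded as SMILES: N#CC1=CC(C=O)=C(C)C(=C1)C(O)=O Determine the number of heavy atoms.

Every atom symbol written in the SMILES (organic subset) is one heavy atom; implicit H are not written.
Heavy atoms by element → C:10, N:1, O:3.
Total: 14.

14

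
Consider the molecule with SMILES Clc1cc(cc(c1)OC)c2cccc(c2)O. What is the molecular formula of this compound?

Walk through each heavy atom and fill implicit hydrogens from standard valence (C 4, N 3, O 2, S 2, halogen 1); for lowercase aromatic atoms, an aromatic c carries 1 H when it has two neighbours and 0 H with three, and aromatic n carries 0 H:
  atom 1: Cl (halogen, monovalent) → 0 H
  atom 2: aromatic c, 3 neighbours → 0 H
  atom 3: aromatic c, 2 neighbours → 1 H
  atom 4: aromatic c, 3 neighbours → 0 H
  atom 5: aromatic c, 2 neighbours → 1 H
  atom 6: aromatic c, 3 neighbours → 0 H
  atom 7: aromatic c, 2 neighbours → 1 H
  atom 8: O, bond orders sum to 2 (valence 2) → 0 H
  atom 9: C, bond orders sum to 1 (valence 4) → 3 H
  atom 10: aromatic c, 3 neighbours → 0 H
  atom 11: aromatic c, 2 neighbours → 1 H
  atom 12: aromatic c, 2 neighbours → 1 H
  atom 13: aromatic c, 2 neighbours → 1 H
  atom 14: aromatic c, 3 neighbours → 0 H
  atom 15: aromatic c, 2 neighbours → 1 H
  atom 16: O, bond orders sum to 1 (valence 2) → 1 H
Totals → C:13, H:11, Cl:1, O:2.
In Hill order: C13H11ClO2.

C13H11ClO2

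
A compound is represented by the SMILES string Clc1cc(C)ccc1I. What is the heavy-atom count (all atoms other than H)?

9

Every atom symbol written in the SMILES (organic subset) is one heavy atom; implicit H are not written.
Heavy atoms by element → C:7, Cl:1, I:1.
Total: 9.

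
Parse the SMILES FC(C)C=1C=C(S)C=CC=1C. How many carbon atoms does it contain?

Count every carbon token in the SMILES (each C, including those in ring-closure positions and inside branches).
Carbon count: 9.

9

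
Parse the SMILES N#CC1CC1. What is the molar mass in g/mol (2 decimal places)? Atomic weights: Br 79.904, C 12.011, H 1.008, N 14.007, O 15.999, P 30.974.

67.09 g/mol

First, the molecular formula is C4H5N (counting implicit H from valence).
  C: 4 × 12.011 = 48.044
  H: 5 × 1.008 = 5.040
  N: 1 × 14.007 = 14.007
Sum: 4×12.011 + 5×1.008 + 1×14.007 = 67.091 → 67.09 g/mol.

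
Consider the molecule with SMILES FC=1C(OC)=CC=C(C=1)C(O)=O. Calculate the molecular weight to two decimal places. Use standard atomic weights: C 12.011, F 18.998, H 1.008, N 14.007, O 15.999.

170.14 g/mol

First, the molecular formula is C8H7FO3 (counting implicit H from valence).
  C: 8 × 12.011 = 96.088
  F: 1 × 18.998 = 18.998
  H: 7 × 1.008 = 7.056
  O: 3 × 15.999 = 47.997
Sum: 8×12.011 + 1×18.998 + 7×1.008 + 3×15.999 = 170.139 → 170.14 g/mol.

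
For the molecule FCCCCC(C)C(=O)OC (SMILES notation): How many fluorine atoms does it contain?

1

Scan the SMILES for F atoms (remember two-letter symbols like Cl and Br are single atoms).
Fluorine count: 1.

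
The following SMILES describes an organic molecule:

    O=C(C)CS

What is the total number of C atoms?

3

Count every carbon token in the SMILES (each C, including those in ring-closure positions and inside branches).
Carbon count: 3.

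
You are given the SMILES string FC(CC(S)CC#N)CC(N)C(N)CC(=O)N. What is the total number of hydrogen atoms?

19

Walk through each heavy atom and fill implicit hydrogens from standard valence (C 4, N 3, O 2, S 2, halogen 1):
  atom 1: F (halogen, monovalent) → 0 H
  atom 2: C, bond orders sum to 3 (valence 4) → 1 H
  atom 3: C, bond orders sum to 2 (valence 4) → 2 H
  atom 4: C, bond orders sum to 3 (valence 4) → 1 H
  atom 5: S, bond orders sum to 1 (valence 2) → 1 H
  atom 6: C, bond orders sum to 2 (valence 4) → 2 H
  atom 7: C, bond orders sum to 4 (valence 4) → 0 H
  atom 8: N, bond orders sum to 3 (valence 3) → 0 H
  atom 9: C, bond orders sum to 2 (valence 4) → 2 H
  atom 10: C, bond orders sum to 3 (valence 4) → 1 H
  atom 11: N, bond orders sum to 1 (valence 3) → 2 H
  atom 12: C, bond orders sum to 3 (valence 4) → 1 H
  atom 13: N, bond orders sum to 1 (valence 3) → 2 H
  atom 14: C, bond orders sum to 2 (valence 4) → 2 H
  atom 15: C, bond orders sum to 4 (valence 4) → 0 H
  atom 16: O, bond orders sum to 2 (valence 2) → 0 H
  atom 17: N, bond orders sum to 1 (valence 3) → 2 H
Total hydrogens: 19.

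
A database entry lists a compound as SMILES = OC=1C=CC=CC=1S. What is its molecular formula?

Walk through each heavy atom and fill implicit hydrogens from standard valence (C 4, N 3, O 2, S 2, halogen 1):
  atom 1: O, bond orders sum to 1 (valence 2) → 1 H
  atom 2: C, bond orders sum to 4 (valence 4) → 0 H
  atom 3: C, bond orders sum to 3 (valence 4) → 1 H
  atom 4: C, bond orders sum to 3 (valence 4) → 1 H
  atom 5: C, bond orders sum to 3 (valence 4) → 1 H
  atom 6: C, bond orders sum to 3 (valence 4) → 1 H
  atom 7: C, bond orders sum to 4 (valence 4) → 0 H
  atom 8: S, bond orders sum to 1 (valence 2) → 1 H
Totals → C:6, H:6, O:1, S:1.

C6H6OS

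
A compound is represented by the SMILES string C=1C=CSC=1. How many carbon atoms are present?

4

Count every carbon token in the SMILES (each C, including those in ring-closure positions and inside branches).
Carbon count: 4.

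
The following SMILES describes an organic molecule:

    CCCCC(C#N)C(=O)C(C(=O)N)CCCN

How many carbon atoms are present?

Count every carbon token in the SMILES (each C, including those in ring-closure positions and inside branches).
Carbon count: 12.

12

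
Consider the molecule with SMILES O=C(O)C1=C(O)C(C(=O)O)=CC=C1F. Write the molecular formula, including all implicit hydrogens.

Walk through each heavy atom and fill implicit hydrogens from standard valence (C 4, N 3, O 2, S 2, halogen 1):
  atom 1: O, bond orders sum to 2 (valence 2) → 0 H
  atom 2: C, bond orders sum to 4 (valence 4) → 0 H
  atom 3: O, bond orders sum to 1 (valence 2) → 1 H
  atom 4: C, bond orders sum to 4 (valence 4) → 0 H
  atom 5: C, bond orders sum to 4 (valence 4) → 0 H
  atom 6: O, bond orders sum to 1 (valence 2) → 1 H
  atom 7: C, bond orders sum to 4 (valence 4) → 0 H
  atom 8: C, bond orders sum to 4 (valence 4) → 0 H
  atom 9: O, bond orders sum to 2 (valence 2) → 0 H
  atom 10: O, bond orders sum to 1 (valence 2) → 1 H
  atom 11: C, bond orders sum to 3 (valence 4) → 1 H
  atom 12: C, bond orders sum to 3 (valence 4) → 1 H
  atom 13: C, bond orders sum to 4 (valence 4) → 0 H
  atom 14: F (halogen, monovalent) → 0 H
Totals → C:8, H:5, F:1, O:5.
In Hill order: C8H5FO5.

C8H5FO5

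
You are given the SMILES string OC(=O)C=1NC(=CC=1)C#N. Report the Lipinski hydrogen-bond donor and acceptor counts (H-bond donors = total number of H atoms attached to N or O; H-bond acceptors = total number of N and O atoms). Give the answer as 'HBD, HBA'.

2, 4

Donors: find every N or O and count the H atoms it carries.
  atom 1 (O): bond orders sum to 1 → 1 H
  atom 3 (O): bond orders sum to 2 → 0 H
  atom 5 (N): bond orders sum to 2 → 1 H
  atom 10 (N): bond orders sum to 3 → 0 H
Lipinski HBD = 2.
Acceptors: N atoms = 2, O atoms = 2 → HBA = 4.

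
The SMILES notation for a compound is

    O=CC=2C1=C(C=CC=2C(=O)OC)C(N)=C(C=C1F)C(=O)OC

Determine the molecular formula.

C15H12FNO5

Walk through each heavy atom and fill implicit hydrogens from standard valence (C 4, N 3, O 2, S 2, halogen 1):
  atom 1: O, bond orders sum to 2 (valence 2) → 0 H
  atom 2: C, bond orders sum to 3 (valence 4) → 1 H
  atom 3: C, bond orders sum to 4 (valence 4) → 0 H
  atom 4: C, bond orders sum to 4 (valence 4) → 0 H
  atom 5: C, bond orders sum to 4 (valence 4) → 0 H
  atom 6: C, bond orders sum to 3 (valence 4) → 1 H
  atom 7: C, bond orders sum to 3 (valence 4) → 1 H
  atom 8: C, bond orders sum to 4 (valence 4) → 0 H
  atom 9: C, bond orders sum to 4 (valence 4) → 0 H
  atom 10: O, bond orders sum to 2 (valence 2) → 0 H
  atom 11: O, bond orders sum to 2 (valence 2) → 0 H
  atom 12: C, bond orders sum to 1 (valence 4) → 3 H
  atom 13: C, bond orders sum to 4 (valence 4) → 0 H
  atom 14: N, bond orders sum to 1 (valence 3) → 2 H
  atom 15: C, bond orders sum to 4 (valence 4) → 0 H
  atom 16: C, bond orders sum to 3 (valence 4) → 1 H
  atom 17: C, bond orders sum to 4 (valence 4) → 0 H
  atom 18: F (halogen, monovalent) → 0 H
  atom 19: C, bond orders sum to 4 (valence 4) → 0 H
  atom 20: O, bond orders sum to 2 (valence 2) → 0 H
  atom 21: O, bond orders sum to 2 (valence 2) → 0 H
  atom 22: C, bond orders sum to 1 (valence 4) → 3 H
Totals → C:15, H:12, F:1, N:1, O:5.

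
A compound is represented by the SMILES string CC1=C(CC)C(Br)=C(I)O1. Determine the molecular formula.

C7H8BrIO

Walk through each heavy atom and fill implicit hydrogens from standard valence (C 4, N 3, O 2, S 2, halogen 1):
  atom 1: C, bond orders sum to 1 (valence 4) → 3 H
  atom 2: C, bond orders sum to 4 (valence 4) → 0 H
  atom 3: C, bond orders sum to 4 (valence 4) → 0 H
  atom 4: C, bond orders sum to 2 (valence 4) → 2 H
  atom 5: C, bond orders sum to 1 (valence 4) → 3 H
  atom 6: C, bond orders sum to 4 (valence 4) → 0 H
  atom 7: Br (halogen, monovalent) → 0 H
  atom 8: C, bond orders sum to 4 (valence 4) → 0 H
  atom 9: I (halogen, monovalent) → 0 H
  atom 10: O, bond orders sum to 2 (valence 2) → 0 H
Totals → C:7, H:8, Br:1, I:1, O:1.
In Hill order: C7H8BrIO.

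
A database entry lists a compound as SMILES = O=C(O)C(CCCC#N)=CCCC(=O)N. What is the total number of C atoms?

Count every carbon token in the SMILES (each C, including those in ring-closure positions and inside branches).
Carbon count: 10.

10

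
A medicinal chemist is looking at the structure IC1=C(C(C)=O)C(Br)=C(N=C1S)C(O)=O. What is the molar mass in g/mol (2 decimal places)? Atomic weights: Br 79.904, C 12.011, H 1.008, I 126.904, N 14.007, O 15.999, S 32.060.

First, the molecular formula is C8H5BrINO3S (counting implicit H from valence).
  Br: 1 × 79.904 = 79.904
  C: 8 × 12.011 = 96.088
  H: 5 × 1.008 = 5.040
  I: 1 × 126.904 = 126.904
  N: 1 × 14.007 = 14.007
  O: 3 × 15.999 = 47.997
  S: 1 × 32.060 = 32.060
Sum: 1×79.904 + 8×12.011 + 5×1.008 + 1×126.904 + 1×14.007 + 3×15.999 + 1×32.060 = 402.000 → 402.00 g/mol.

402.00 g/mol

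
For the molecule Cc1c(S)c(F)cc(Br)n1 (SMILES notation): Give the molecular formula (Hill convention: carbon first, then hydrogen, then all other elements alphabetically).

C6H5BrFNS

Walk through each heavy atom and fill implicit hydrogens from standard valence (C 4, N 3, O 2, S 2, halogen 1); for lowercase aromatic atoms, an aromatic c carries 1 H when it has two neighbours and 0 H with three, and aromatic n carries 0 H:
  atom 1: C, bond orders sum to 1 (valence 4) → 3 H
  atom 2: aromatic c, 3 neighbours → 0 H
  atom 3: aromatic c, 3 neighbours → 0 H
  atom 4: S, bond orders sum to 1 (valence 2) → 1 H
  atom 5: aromatic c, 3 neighbours → 0 H
  atom 6: F (halogen, monovalent) → 0 H
  atom 7: aromatic c, 2 neighbours → 1 H
  atom 8: aromatic c, 3 neighbours → 0 H
  atom 9: Br (halogen, monovalent) → 0 H
  atom 10: aromatic n, 2 neighbours → 0 H
Totals → C:6, H:5, Br:1, F:1, N:1, S:1.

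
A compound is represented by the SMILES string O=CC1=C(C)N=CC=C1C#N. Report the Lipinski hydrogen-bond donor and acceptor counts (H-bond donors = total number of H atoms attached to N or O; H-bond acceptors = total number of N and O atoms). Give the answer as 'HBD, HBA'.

0, 3

Donors: find every N or O and count the H atoms it carries.
  atom 1 (O): bond orders sum to 2 → 0 H
  atom 6 (N): bond orders sum to 3 → 0 H
  atom 11 (N): bond orders sum to 3 → 0 H
Lipinski HBD = 0.
Acceptors: N atoms = 2, O atoms = 1 → HBA = 3.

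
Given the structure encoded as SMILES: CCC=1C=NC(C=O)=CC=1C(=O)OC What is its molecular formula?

C10H11NO3

Walk through each heavy atom and fill implicit hydrogens from standard valence (C 4, N 3, O 2, S 2, halogen 1):
  atom 1: C, bond orders sum to 1 (valence 4) → 3 H
  atom 2: C, bond orders sum to 2 (valence 4) → 2 H
  atom 3: C, bond orders sum to 4 (valence 4) → 0 H
  atom 4: C, bond orders sum to 3 (valence 4) → 1 H
  atom 5: N, bond orders sum to 3 (valence 3) → 0 H
  atom 6: C, bond orders sum to 4 (valence 4) → 0 H
  atom 7: C, bond orders sum to 3 (valence 4) → 1 H
  atom 8: O, bond orders sum to 2 (valence 2) → 0 H
  atom 9: C, bond orders sum to 3 (valence 4) → 1 H
  atom 10: C, bond orders sum to 4 (valence 4) → 0 H
  atom 11: C, bond orders sum to 4 (valence 4) → 0 H
  atom 12: O, bond orders sum to 2 (valence 2) → 0 H
  atom 13: O, bond orders sum to 2 (valence 2) → 0 H
  atom 14: C, bond orders sum to 1 (valence 4) → 3 H
Totals → C:10, H:11, N:1, O:3.
In Hill order: C10H11NO3.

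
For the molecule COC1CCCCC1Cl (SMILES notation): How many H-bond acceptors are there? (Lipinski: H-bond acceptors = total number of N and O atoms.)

1

N atoms: 0; O atoms: 1.
Lipinski HBA = 0 + 1 = 1.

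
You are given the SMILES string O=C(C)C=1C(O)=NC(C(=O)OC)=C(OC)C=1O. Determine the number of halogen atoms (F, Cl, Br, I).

0

Scan the SMILES for the halogen motif — none present.
Groups that are present: 1 ester, 1 ether, 2 hydroxyl, 1 ketone.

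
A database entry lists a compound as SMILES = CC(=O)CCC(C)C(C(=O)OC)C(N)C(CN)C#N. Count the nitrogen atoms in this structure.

Scan the SMILES for N atoms (remember two-letter symbols like Cl and Br are single atoms).
Nitrogen count: 3.

3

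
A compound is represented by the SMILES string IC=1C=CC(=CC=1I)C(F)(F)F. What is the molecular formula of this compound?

C7H3F3I2

Walk through each heavy atom and fill implicit hydrogens from standard valence (C 4, N 3, O 2, S 2, halogen 1):
  atom 1: I (halogen, monovalent) → 0 H
  atom 2: C, bond orders sum to 4 (valence 4) → 0 H
  atom 3: C, bond orders sum to 3 (valence 4) → 1 H
  atom 4: C, bond orders sum to 3 (valence 4) → 1 H
  atom 5: C, bond orders sum to 4 (valence 4) → 0 H
  atom 6: C, bond orders sum to 3 (valence 4) → 1 H
  atom 7: C, bond orders sum to 4 (valence 4) → 0 H
  atom 8: I (halogen, monovalent) → 0 H
  atom 9: C, bond orders sum to 4 (valence 4) → 0 H
  atom 10: F (halogen, monovalent) → 0 H
  atom 11: F (halogen, monovalent) → 0 H
  atom 12: F (halogen, monovalent) → 0 H
Totals → C:7, H:3, F:3, I:2.
In Hill order: C7H3F3I2.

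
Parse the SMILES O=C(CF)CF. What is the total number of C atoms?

Count every carbon token in the SMILES (each C, including those in ring-closure positions and inside branches).
Carbon count: 3.

3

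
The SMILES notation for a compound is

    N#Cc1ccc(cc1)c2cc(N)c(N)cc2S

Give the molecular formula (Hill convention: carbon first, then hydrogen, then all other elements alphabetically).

Walk through each heavy atom and fill implicit hydrogens from standard valence (C 4, N 3, O 2, S 2, halogen 1); for lowercase aromatic atoms, an aromatic c carries 1 H when it has two neighbours and 0 H with three, and aromatic n carries 0 H:
  atom 1: N, bond orders sum to 3 (valence 3) → 0 H
  atom 2: C, bond orders sum to 4 (valence 4) → 0 H
  atom 3: aromatic c, 3 neighbours → 0 H
  atom 4: aromatic c, 2 neighbours → 1 H
  atom 5: aromatic c, 2 neighbours → 1 H
  atom 6: aromatic c, 3 neighbours → 0 H
  atom 7: aromatic c, 2 neighbours → 1 H
  atom 8: aromatic c, 2 neighbours → 1 H
  atom 9: aromatic c, 3 neighbours → 0 H
  atom 10: aromatic c, 2 neighbours → 1 H
  atom 11: aromatic c, 3 neighbours → 0 H
  atom 12: N, bond orders sum to 1 (valence 3) → 2 H
  atom 13: aromatic c, 3 neighbours → 0 H
  atom 14: N, bond orders sum to 1 (valence 3) → 2 H
  atom 15: aromatic c, 2 neighbours → 1 H
  atom 16: aromatic c, 3 neighbours → 0 H
  atom 17: S, bond orders sum to 1 (valence 2) → 1 H
Totals → C:13, H:11, N:3, S:1.

C13H11N3S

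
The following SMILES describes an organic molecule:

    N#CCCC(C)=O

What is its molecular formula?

Walk through each heavy atom and fill implicit hydrogens from standard valence (C 4, N 3, O 2, S 2, halogen 1):
  atom 1: N, bond orders sum to 3 (valence 3) → 0 H
  atom 2: C, bond orders sum to 4 (valence 4) → 0 H
  atom 3: C, bond orders sum to 2 (valence 4) → 2 H
  atom 4: C, bond orders sum to 2 (valence 4) → 2 H
  atom 5: C, bond orders sum to 4 (valence 4) → 0 H
  atom 6: C, bond orders sum to 1 (valence 4) → 3 H
  atom 7: O, bond orders sum to 2 (valence 2) → 0 H
Totals → C:5, H:7, N:1, O:1.
In Hill order: C5H7NO.

C5H7NO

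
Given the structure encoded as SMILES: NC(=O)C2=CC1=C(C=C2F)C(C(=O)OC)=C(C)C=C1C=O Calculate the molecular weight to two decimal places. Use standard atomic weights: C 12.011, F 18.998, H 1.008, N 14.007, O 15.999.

First, the molecular formula is C15H12FNO4 (counting implicit H from valence).
  C: 15 × 12.011 = 180.165
  F: 1 × 18.998 = 18.998
  H: 12 × 1.008 = 12.096
  N: 1 × 14.007 = 14.007
  O: 4 × 15.999 = 63.996
Sum: 15×12.011 + 1×18.998 + 12×1.008 + 1×14.007 + 4×15.999 = 289.262 → 289.26 g/mol.

289.26 g/mol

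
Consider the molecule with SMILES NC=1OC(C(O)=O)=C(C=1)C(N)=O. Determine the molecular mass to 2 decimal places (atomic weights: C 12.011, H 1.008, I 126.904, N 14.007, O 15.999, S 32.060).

170.12 g/mol

First, the molecular formula is C6H6N2O4 (counting implicit H from valence).
  C: 6 × 12.011 = 72.066
  H: 6 × 1.008 = 6.048
  N: 2 × 14.007 = 28.014
  O: 4 × 15.999 = 63.996
Sum: 6×12.011 + 6×1.008 + 2×14.007 + 4×15.999 = 170.124 → 170.12 g/mol.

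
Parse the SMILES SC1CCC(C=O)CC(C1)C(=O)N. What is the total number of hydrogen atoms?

Walk through each heavy atom and fill implicit hydrogens from standard valence (C 4, N 3, O 2, S 2, halogen 1):
  atom 1: S, bond orders sum to 1 (valence 2) → 1 H
  atom 2: C, bond orders sum to 3 (valence 4) → 1 H
  atom 3: C, bond orders sum to 2 (valence 4) → 2 H
  atom 4: C, bond orders sum to 2 (valence 4) → 2 H
  atom 5: C, bond orders sum to 3 (valence 4) → 1 H
  atom 6: C, bond orders sum to 3 (valence 4) → 1 H
  atom 7: O, bond orders sum to 2 (valence 2) → 0 H
  atom 8: C, bond orders sum to 2 (valence 4) → 2 H
  atom 9: C, bond orders sum to 3 (valence 4) → 1 H
  atom 10: C, bond orders sum to 2 (valence 4) → 2 H
  atom 11: C, bond orders sum to 4 (valence 4) → 0 H
  atom 12: O, bond orders sum to 2 (valence 2) → 0 H
  atom 13: N, bond orders sum to 1 (valence 3) → 2 H
Total hydrogens: 15.

15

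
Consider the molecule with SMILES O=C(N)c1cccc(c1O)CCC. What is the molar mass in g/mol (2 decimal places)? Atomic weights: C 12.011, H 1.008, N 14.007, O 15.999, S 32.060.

First, the molecular formula is C10H13NO2 (counting implicit H from valence).
  C: 10 × 12.011 = 120.110
  H: 13 × 1.008 = 13.104
  N: 1 × 14.007 = 14.007
  O: 2 × 15.999 = 31.998
Sum: 10×12.011 + 13×1.008 + 1×14.007 + 2×15.999 = 179.219 → 179.22 g/mol.

179.22 g/mol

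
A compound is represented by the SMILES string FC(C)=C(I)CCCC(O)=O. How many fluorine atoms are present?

1

Scan the SMILES for F atoms (remember two-letter symbols like Cl and Br are single atoms).
Fluorine count: 1.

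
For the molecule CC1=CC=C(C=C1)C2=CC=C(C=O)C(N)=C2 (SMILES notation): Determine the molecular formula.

Walk through each heavy atom and fill implicit hydrogens from standard valence (C 4, N 3, O 2, S 2, halogen 1):
  atom 1: C, bond orders sum to 1 (valence 4) → 3 H
  atom 2: C, bond orders sum to 4 (valence 4) → 0 H
  atom 3: C, bond orders sum to 3 (valence 4) → 1 H
  atom 4: C, bond orders sum to 3 (valence 4) → 1 H
  atom 5: C, bond orders sum to 4 (valence 4) → 0 H
  atom 6: C, bond orders sum to 3 (valence 4) → 1 H
  atom 7: C, bond orders sum to 3 (valence 4) → 1 H
  atom 8: C, bond orders sum to 4 (valence 4) → 0 H
  atom 9: C, bond orders sum to 3 (valence 4) → 1 H
  atom 10: C, bond orders sum to 3 (valence 4) → 1 H
  atom 11: C, bond orders sum to 4 (valence 4) → 0 H
  atom 12: C, bond orders sum to 3 (valence 4) → 1 H
  atom 13: O, bond orders sum to 2 (valence 2) → 0 H
  atom 14: C, bond orders sum to 4 (valence 4) → 0 H
  atom 15: N, bond orders sum to 1 (valence 3) → 2 H
  atom 16: C, bond orders sum to 3 (valence 4) → 1 H
Totals → C:14, H:13, N:1, O:1.

C14H13NO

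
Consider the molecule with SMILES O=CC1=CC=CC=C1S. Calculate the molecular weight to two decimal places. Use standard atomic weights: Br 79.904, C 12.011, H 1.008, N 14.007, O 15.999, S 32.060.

First, the molecular formula is C7H6OS (counting implicit H from valence).
  C: 7 × 12.011 = 84.077
  H: 6 × 1.008 = 6.048
  O: 1 × 15.999 = 15.999
  S: 1 × 32.060 = 32.060
Sum: 7×12.011 + 6×1.008 + 1×15.999 + 1×32.060 = 138.184 → 138.18 g/mol.

138.18 g/mol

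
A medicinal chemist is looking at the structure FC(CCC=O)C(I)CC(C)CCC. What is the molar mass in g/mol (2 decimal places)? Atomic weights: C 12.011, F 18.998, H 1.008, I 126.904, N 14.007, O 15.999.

314.18 g/mol

First, the molecular formula is C11H20FIO (counting implicit H from valence).
  C: 11 × 12.011 = 132.121
  F: 1 × 18.998 = 18.998
  H: 20 × 1.008 = 20.160
  I: 1 × 126.904 = 126.904
  O: 1 × 15.999 = 15.999
Sum: 11×12.011 + 1×18.998 + 20×1.008 + 1×126.904 + 1×15.999 = 314.182 → 314.18 g/mol.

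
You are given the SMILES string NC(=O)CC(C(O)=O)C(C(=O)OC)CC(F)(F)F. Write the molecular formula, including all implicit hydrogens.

C9H12F3NO5

Walk through each heavy atom and fill implicit hydrogens from standard valence (C 4, N 3, O 2, S 2, halogen 1):
  atom 1: N, bond orders sum to 1 (valence 3) → 2 H
  atom 2: C, bond orders sum to 4 (valence 4) → 0 H
  atom 3: O, bond orders sum to 2 (valence 2) → 0 H
  atom 4: C, bond orders sum to 2 (valence 4) → 2 H
  atom 5: C, bond orders sum to 3 (valence 4) → 1 H
  atom 6: C, bond orders sum to 4 (valence 4) → 0 H
  atom 7: O, bond orders sum to 1 (valence 2) → 1 H
  atom 8: O, bond orders sum to 2 (valence 2) → 0 H
  atom 9: C, bond orders sum to 3 (valence 4) → 1 H
  atom 10: C, bond orders sum to 4 (valence 4) → 0 H
  atom 11: O, bond orders sum to 2 (valence 2) → 0 H
  atom 12: O, bond orders sum to 2 (valence 2) → 0 H
  atom 13: C, bond orders sum to 1 (valence 4) → 3 H
  atom 14: C, bond orders sum to 2 (valence 4) → 2 H
  atom 15: C, bond orders sum to 4 (valence 4) → 0 H
  atom 16: F (halogen, monovalent) → 0 H
  atom 17: F (halogen, monovalent) → 0 H
  atom 18: F (halogen, monovalent) → 0 H
Totals → C:9, H:12, F:3, N:1, O:5.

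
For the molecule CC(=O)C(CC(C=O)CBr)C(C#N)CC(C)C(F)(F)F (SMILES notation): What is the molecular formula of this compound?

Walk through each heavy atom and fill implicit hydrogens from standard valence (C 4, N 3, O 2, S 2, halogen 1):
  atom 1: C, bond orders sum to 1 (valence 4) → 3 H
  atom 2: C, bond orders sum to 4 (valence 4) → 0 H
  atom 3: O, bond orders sum to 2 (valence 2) → 0 H
  atom 4: C, bond orders sum to 3 (valence 4) → 1 H
  atom 5: C, bond orders sum to 2 (valence 4) → 2 H
  atom 6: C, bond orders sum to 3 (valence 4) → 1 H
  atom 7: C, bond orders sum to 3 (valence 4) → 1 H
  atom 8: O, bond orders sum to 2 (valence 2) → 0 H
  atom 9: C, bond orders sum to 2 (valence 4) → 2 H
  atom 10: Br (halogen, monovalent) → 0 H
  atom 11: C, bond orders sum to 3 (valence 4) → 1 H
  atom 12: C, bond orders sum to 4 (valence 4) → 0 H
  atom 13: N, bond orders sum to 3 (valence 3) → 0 H
  atom 14: C, bond orders sum to 2 (valence 4) → 2 H
  atom 15: C, bond orders sum to 3 (valence 4) → 1 H
  atom 16: C, bond orders sum to 1 (valence 4) → 3 H
  atom 17: C, bond orders sum to 4 (valence 4) → 0 H
  atom 18: F (halogen, monovalent) → 0 H
  atom 19: F (halogen, monovalent) → 0 H
  atom 20: F (halogen, monovalent) → 0 H
Totals → C:13, H:17, Br:1, F:3, N:1, O:2.
In Hill order: C13H17BrF3NO2.

C13H17BrF3NO2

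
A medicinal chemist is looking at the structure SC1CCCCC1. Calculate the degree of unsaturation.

Molecular formula: C6H12S.
DoU = (2C + 2 + N − H − X) / 2, where X is the halogen count and O/S are ignored.
    = (2·6 + 2 + 0 − 12 − 0) / 2 = 2 / 2 = 1.

1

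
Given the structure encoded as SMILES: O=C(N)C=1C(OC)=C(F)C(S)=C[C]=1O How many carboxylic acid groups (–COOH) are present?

0

Scan the SMILES for the carboxylic acid motif — none present.
Groups that are present: 1 amide, 1 ether, 1 hydroxyl, 1 thiol.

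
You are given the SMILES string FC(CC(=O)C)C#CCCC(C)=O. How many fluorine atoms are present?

1

Scan the SMILES for F atoms (remember two-letter symbols like Cl and Br are single atoms).
Fluorine count: 1.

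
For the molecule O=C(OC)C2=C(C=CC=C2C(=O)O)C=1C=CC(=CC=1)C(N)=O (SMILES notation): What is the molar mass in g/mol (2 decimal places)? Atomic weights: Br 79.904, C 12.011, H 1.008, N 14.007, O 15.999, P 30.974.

299.28 g/mol

First, the molecular formula is C16H13NO5 (counting implicit H from valence).
  C: 16 × 12.011 = 192.176
  H: 13 × 1.008 = 13.104
  N: 1 × 14.007 = 14.007
  O: 5 × 15.999 = 79.995
Sum: 16×12.011 + 13×1.008 + 1×14.007 + 5×15.999 = 299.282 → 299.28 g/mol.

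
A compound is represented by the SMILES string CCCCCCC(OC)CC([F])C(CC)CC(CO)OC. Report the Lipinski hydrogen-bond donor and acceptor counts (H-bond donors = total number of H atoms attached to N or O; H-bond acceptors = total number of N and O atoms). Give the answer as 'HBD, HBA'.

Donors: find every N or O and count the H atoms it carries.
  atom 8 (O): bond orders sum to 2 → 0 H
  atom 19 (O): bond orders sum to 1 → 1 H
  atom 20 (O): bond orders sum to 2 → 0 H
Lipinski HBD = 1.
Acceptors: N atoms = 0, O atoms = 3 → HBA = 3.

1, 3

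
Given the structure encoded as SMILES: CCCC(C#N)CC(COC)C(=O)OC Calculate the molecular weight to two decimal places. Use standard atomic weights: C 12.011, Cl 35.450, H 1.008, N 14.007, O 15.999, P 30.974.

First, the molecular formula is C11H19NO3 (counting implicit H from valence).
  C: 11 × 12.011 = 132.121
  H: 19 × 1.008 = 19.152
  N: 1 × 14.007 = 14.007
  O: 3 × 15.999 = 47.997
Sum: 11×12.011 + 19×1.008 + 1×14.007 + 3×15.999 = 213.277 → 213.28 g/mol.

213.28 g/mol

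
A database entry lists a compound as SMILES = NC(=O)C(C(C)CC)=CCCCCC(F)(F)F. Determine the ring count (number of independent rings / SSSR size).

In SMILES, each pair of matching ring-closure digits denotes one ring-closing bond; the number of such bonds equals the number of independent rings.
Ring-closure bonds here: 0.

0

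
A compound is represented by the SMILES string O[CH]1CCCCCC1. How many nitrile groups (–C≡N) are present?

Scan the SMILES for the nitrile motif — none present.
Groups that are present: 1 hydroxyl.

0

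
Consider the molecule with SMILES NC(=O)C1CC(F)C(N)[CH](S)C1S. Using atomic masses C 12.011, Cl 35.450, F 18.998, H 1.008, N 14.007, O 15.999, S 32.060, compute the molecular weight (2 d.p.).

224.31 g/mol

First, the molecular formula is C7H13FN2OS2 (counting implicit H from valence).
  C: 7 × 12.011 = 84.077
  F: 1 × 18.998 = 18.998
  H: 13 × 1.008 = 13.104
  N: 2 × 14.007 = 28.014
  O: 1 × 15.999 = 15.999
  S: 2 × 32.060 = 64.120
Sum: 7×12.011 + 1×18.998 + 13×1.008 + 2×14.007 + 1×15.999 + 2×32.060 = 224.312 → 224.31 g/mol.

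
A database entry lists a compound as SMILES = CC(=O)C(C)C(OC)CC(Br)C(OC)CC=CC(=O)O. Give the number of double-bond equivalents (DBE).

Degree of unsaturation = (number of rings) + (number of π bonds).
Ring closures in the SMILES: 0.
π bonds: 3 double bonds (each 1 DoU) → 3 DoU from unsaturation.
Total DoU = 0 + 3 = 3.

3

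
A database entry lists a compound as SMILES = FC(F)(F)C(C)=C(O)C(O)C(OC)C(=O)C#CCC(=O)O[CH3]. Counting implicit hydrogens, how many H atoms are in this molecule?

15

Walk through each heavy atom and fill implicit hydrogens from standard valence (C 4, N 3, O 2, S 2, halogen 1):
  atom 1: F (halogen, monovalent) → 0 H
  atom 2: C, bond orders sum to 4 (valence 4) → 0 H
  atom 3: F (halogen, monovalent) → 0 H
  atom 4: F (halogen, monovalent) → 0 H
  atom 5: C, bond orders sum to 4 (valence 4) → 0 H
  atom 6: C, bond orders sum to 1 (valence 4) → 3 H
  atom 7: C, bond orders sum to 4 (valence 4) → 0 H
  atom 8: O, bond orders sum to 1 (valence 2) → 1 H
  atom 9: C, bond orders sum to 3 (valence 4) → 1 H
  atom 10: O, bond orders sum to 1 (valence 2) → 1 H
  atom 11: C, bond orders sum to 3 (valence 4) → 1 H
  atom 12: O, bond orders sum to 2 (valence 2) → 0 H
  atom 13: C, bond orders sum to 1 (valence 4) → 3 H
  atom 14: C, bond orders sum to 4 (valence 4) → 0 H
  atom 15: O, bond orders sum to 2 (valence 2) → 0 H
  atom 16: C, bond orders sum to 4 (valence 4) → 0 H
  atom 17: C, bond orders sum to 4 (valence 4) → 0 H
  atom 18: C, bond orders sum to 2 (valence 4) → 2 H
  atom 19: C, bond orders sum to 4 (valence 4) → 0 H
  atom 20: O, bond orders sum to 2 (valence 2) → 0 H
  atom 21: O, bond orders sum to 2 (valence 2) → 0 H
  atom 22: C with explicit H count 3
Total hydrogens: 15.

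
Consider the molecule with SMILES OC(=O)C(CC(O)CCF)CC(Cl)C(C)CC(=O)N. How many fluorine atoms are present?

1

Scan the SMILES for F atoms (remember two-letter symbols like Cl and Br are single atoms).
Fluorine count: 1.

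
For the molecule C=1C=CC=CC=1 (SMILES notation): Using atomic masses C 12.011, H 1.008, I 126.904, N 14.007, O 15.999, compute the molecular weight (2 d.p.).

First, the molecular formula is C6H6 (counting implicit H from valence).
  C: 6 × 12.011 = 72.066
  H: 6 × 1.008 = 6.048
Sum: 6×12.011 + 6×1.008 = 78.114 → 78.11 g/mol.

78.11 g/mol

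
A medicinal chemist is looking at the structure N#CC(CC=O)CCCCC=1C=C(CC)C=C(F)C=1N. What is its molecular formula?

Walk through each heavy atom and fill implicit hydrogens from standard valence (C 4, N 3, O 2, S 2, halogen 1):
  atom 1: N, bond orders sum to 3 (valence 3) → 0 H
  atom 2: C, bond orders sum to 4 (valence 4) → 0 H
  atom 3: C, bond orders sum to 3 (valence 4) → 1 H
  atom 4: C, bond orders sum to 2 (valence 4) → 2 H
  atom 5: C, bond orders sum to 3 (valence 4) → 1 H
  atom 6: O, bond orders sum to 2 (valence 2) → 0 H
  atom 7: C, bond orders sum to 2 (valence 4) → 2 H
  atom 8: C, bond orders sum to 2 (valence 4) → 2 H
  atom 9: C, bond orders sum to 2 (valence 4) → 2 H
  atom 10: C, bond orders sum to 2 (valence 4) → 2 H
  atom 11: C, bond orders sum to 4 (valence 4) → 0 H
  atom 12: C, bond orders sum to 3 (valence 4) → 1 H
  atom 13: C, bond orders sum to 4 (valence 4) → 0 H
  atom 14: C, bond orders sum to 2 (valence 4) → 2 H
  atom 15: C, bond orders sum to 1 (valence 4) → 3 H
  atom 16: C, bond orders sum to 3 (valence 4) → 1 H
  atom 17: C, bond orders sum to 4 (valence 4) → 0 H
  atom 18: F (halogen, monovalent) → 0 H
  atom 19: C, bond orders sum to 4 (valence 4) → 0 H
  atom 20: N, bond orders sum to 1 (valence 3) → 2 H
Totals → C:16, H:21, F:1, N:2, O:1.

C16H21FN2O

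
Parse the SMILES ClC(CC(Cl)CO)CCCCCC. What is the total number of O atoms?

Scan the SMILES for O atoms (remember two-letter symbols like Cl and Br are single atoms).
Oxygen count: 1.

1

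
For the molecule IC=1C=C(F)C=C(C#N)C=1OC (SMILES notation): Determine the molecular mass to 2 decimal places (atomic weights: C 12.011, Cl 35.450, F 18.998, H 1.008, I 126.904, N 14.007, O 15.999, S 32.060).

277.04 g/mol

First, the molecular formula is C8H5FINO (counting implicit H from valence).
  C: 8 × 12.011 = 96.088
  F: 1 × 18.998 = 18.998
  H: 5 × 1.008 = 5.040
  I: 1 × 126.904 = 126.904
  N: 1 × 14.007 = 14.007
  O: 1 × 15.999 = 15.999
Sum: 8×12.011 + 1×18.998 + 5×1.008 + 1×126.904 + 1×14.007 + 1×15.999 = 277.036 → 277.04 g/mol.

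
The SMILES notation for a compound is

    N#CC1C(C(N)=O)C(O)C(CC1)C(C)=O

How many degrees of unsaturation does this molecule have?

Degree of unsaturation = (number of rings) + (number of π bonds).
Ring closures in the SMILES: 1.
π bonds: 2 double bonds (each 1 DoU), 1 triple bond (each 2 DoU) → 4 DoU from unsaturation.
Total DoU = 1 + 4 = 5.

5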